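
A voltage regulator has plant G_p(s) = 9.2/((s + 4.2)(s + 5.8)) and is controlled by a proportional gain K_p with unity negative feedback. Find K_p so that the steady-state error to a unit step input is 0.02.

K_p = 130

The loop is type 0, so e_ss(step) = 1/(1 + K_pos) with K_pos = K_p·G_p(0).
G_p(0) = 0.3777. Require 1/(1 + K_p·0.3777) = 0.02, so 1 + 0.3777·K_p = 50.
K_p = (50 − 1)/0.3777 = 130.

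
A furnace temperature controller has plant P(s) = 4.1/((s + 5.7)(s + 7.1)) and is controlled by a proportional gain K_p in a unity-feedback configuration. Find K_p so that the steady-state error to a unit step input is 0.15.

K_p = 55.9

The loop is type 0, so e_ss(step) = 1/(1 + K_pos) with K_pos = K_p·P(0).
P(0) = 0.1013. Require 1/(1 + K_p·0.1013) = 0.15, so 1 + 0.1013·K_p = 6.667.
K_p = (6.667 − 1)/0.1013 = 55.9.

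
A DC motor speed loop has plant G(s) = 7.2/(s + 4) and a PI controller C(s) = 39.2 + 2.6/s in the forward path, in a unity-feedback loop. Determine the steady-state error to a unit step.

0

The open loop C(s)G(s) has a pole at the origin (type 1), so the static position error constant is infinite and e_ss = 1/(1+∞) = 0.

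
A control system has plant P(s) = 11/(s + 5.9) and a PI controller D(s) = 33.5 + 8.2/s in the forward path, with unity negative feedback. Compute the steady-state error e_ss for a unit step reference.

0

The open loop D(s)P(s) has a pole at the origin (type 1), so the static position error constant is infinite and e_ss = 1/(1+∞) = 0.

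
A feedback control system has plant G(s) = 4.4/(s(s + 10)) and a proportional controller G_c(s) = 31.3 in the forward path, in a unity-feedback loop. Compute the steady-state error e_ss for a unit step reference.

0

The open loop G_c(s)G(s) has a pole at the origin (type 1), so the static position error constant is infinite and e_ss = 1/(1+∞) = 0.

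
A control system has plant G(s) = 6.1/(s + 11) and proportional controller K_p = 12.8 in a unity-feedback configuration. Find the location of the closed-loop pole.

s = -89.08

Closed-loop transfer function: T(s) = K_p·G(s)/(1 + K_p·G(s)) = 78.08/(s + 11 + 78.08) = 78.08/(s + 89.08).
The closed-loop pole is at s = −89.08.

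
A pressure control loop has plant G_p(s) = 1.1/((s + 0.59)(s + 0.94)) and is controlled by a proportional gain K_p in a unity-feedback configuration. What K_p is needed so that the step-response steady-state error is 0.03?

K_p = 16.3

For a type-0 loop with proportional control, e_ss = 1/(1 + K_p·G_p(0)).
G_p(0) = 1.983. Require 1/(1 + K_p·1.983) = 0.03, so 1 + 1.983·K_p = 33.33.
K_p = (33.33 − 1)/1.983 = 16.3.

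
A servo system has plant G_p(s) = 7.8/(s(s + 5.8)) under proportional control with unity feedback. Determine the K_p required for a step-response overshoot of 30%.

K_p = 8.42

From %OS = 100·exp(−πζ/√(1−ζ²)) = 30%, ζ = −ln(0.3)/√(π²+ln²(0.3)) = 0.3579.
Characteristic equation s² + 5.8s + 7.8K_p = 0 gives ζ = 5.8/(2√(7.8K_p)).
Setting ζ = 0.3579: √(7.8K_p) = 5.8/(2·0.3579) = 8.104, so K_p = 65.67/7.8 = 8.42.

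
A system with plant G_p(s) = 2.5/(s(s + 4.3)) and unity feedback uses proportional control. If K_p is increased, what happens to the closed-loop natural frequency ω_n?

increase

ω_n = √(2.5·K_p), which grows with K_p.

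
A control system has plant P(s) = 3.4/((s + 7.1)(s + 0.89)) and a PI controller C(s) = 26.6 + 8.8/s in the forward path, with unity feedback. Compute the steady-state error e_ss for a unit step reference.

0

The open loop C(s)P(s) has a pole at the origin (type 1), so the static position error constant is infinite and e_ss = 1/(1+∞) = 0.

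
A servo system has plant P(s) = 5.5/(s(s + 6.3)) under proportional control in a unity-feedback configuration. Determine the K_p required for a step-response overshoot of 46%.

From %OS = 100·exp(−πζ/√(1−ζ²)) = 46%, ζ = −ln(0.46)/√(π²+ln²(0.46)) = 0.24.
Characteristic equation s² + 6.3s + 5.5K_p = 0 gives ζ = 6.3/(2√(5.5K_p)).
Setting ζ = 0.24: √(5.5K_p) = 6.3/(2·0.24) = 13.13, so K_p = 172.3/5.5 = 31.3.

K_p = 31.3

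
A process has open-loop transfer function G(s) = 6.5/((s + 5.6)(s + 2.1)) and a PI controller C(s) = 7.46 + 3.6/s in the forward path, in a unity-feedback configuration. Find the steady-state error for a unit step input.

0

The open loop C(s)G(s) has a pole at the origin (type 1), so the static position error constant is infinite and e_ss = 1/(1+∞) = 0.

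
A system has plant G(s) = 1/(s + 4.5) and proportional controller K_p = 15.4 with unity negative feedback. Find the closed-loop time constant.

Closed-loop transfer function: T(s) = K_p·G(s)/(1 + K_p·G(s)) = 15.4/(s + 4.5 + 15.4) = 15.4/(s + 19.9).
Time constant τ = 1/19.9 = 0.0503 s.

τ = 0.0503 s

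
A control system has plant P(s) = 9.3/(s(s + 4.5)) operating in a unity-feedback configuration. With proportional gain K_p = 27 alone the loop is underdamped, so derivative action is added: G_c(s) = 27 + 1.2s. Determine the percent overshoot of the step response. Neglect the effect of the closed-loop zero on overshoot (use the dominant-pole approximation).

16.8%

Forward path: (27 + 1.2s)·9.3/(s(s+4.5)). The closed-loop characteristic equation is s² + (4.5 + 9.3·1.2)s + 9.3·27 = 0.
That is s² + 15.66s + 251.1 = 0, so ω_n = 15.85 rad/s and ζ = 15.66/(2·15.85) = 0.4941.
%OS = 100·exp(−πζ/√(1−ζ²)) = 16.8%.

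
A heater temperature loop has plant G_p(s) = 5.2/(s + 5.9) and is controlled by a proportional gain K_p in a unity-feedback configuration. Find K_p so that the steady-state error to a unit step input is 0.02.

For a type-0 loop with proportional control, e_ss = 1/(1 + K_p·G_p(0)).
G_p(0) = 0.8814. Require 1/(1 + K_p·0.8814) = 0.02, so 1 + 0.8814·K_p = 50.
K_p = (50 − 1)/0.8814 = 55.6.

K_p = 55.6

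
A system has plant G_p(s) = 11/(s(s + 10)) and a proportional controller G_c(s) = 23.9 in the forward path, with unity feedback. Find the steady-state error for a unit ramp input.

0.038

The loop has one pole at the origin (type 1). Velocity error constant K_v = lim_{s→0} s·G_c(s)G_p(s) = 23.9·11/10 = 26.29.
Steady-state error to a unit ramp: e_ss = 1/K_v = 0.038.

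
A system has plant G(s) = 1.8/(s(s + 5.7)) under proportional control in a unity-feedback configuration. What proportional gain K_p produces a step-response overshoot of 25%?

K_p = 27.7

From %OS = 100·exp(−πζ/√(1−ζ²)) = 25%, ζ = −ln(0.25)/√(π²+ln²(0.25)) = 0.4037.
Characteristic equation s² + 5.7s + 1.8K_p = 0 gives ζ = 5.7/(2√(1.8K_p)).
Setting ζ = 0.4037: √(1.8K_p) = 5.7/(2·0.4037) = 7.059, so K_p = 49.84/1.8 = 27.7.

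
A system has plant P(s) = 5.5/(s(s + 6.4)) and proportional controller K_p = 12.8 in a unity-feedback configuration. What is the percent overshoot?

27.4%

The closed-loop denominator s² + 6.4s + 70.4 gives ω_n = √70.4 = 8.39 and ζ = 6.4/(2ω_n) = 0.3814.
%OS = 100·exp(−πζ/√(1−ζ²)) = 100·exp(−π·0.3814/√0.8545) = 27.4%.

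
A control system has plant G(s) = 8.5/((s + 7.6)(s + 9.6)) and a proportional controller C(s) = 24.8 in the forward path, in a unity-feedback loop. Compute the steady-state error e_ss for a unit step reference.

0.257

The loop is type 0. Static position error constant K_pos = C(0)·G(0) = 24.8·0.1165 = 2.889.
Steady-state error to a unit step: e_ss = 1/(1+K_pos) = 1/3.889 = 0.257.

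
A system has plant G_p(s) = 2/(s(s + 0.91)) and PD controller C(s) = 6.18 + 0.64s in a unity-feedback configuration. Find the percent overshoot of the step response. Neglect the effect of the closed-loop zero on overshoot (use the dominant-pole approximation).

Forward path: (6.18 + 0.64s)·2/(s(s+0.91)). The closed-loop characteristic equation is s² + (0.91 + 2·0.64)s + 2·6.18 = 0.
That is s² + 2.19s + 12.36 = 0, so ω_n = 3.516 rad/s and ζ = 2.19/(2·3.516) = 0.3115.
%OS = 100·exp(−πζ/√(1−ζ²)) = 35.7%.

35.7%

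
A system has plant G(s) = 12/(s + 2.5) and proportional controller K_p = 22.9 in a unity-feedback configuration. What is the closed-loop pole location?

s = -277.3

Closed-loop transfer function: T(s) = K_p·G(s)/(1 + K_p·G(s)) = 274.8/(s + 2.5 + 274.8) = 274.8/(s + 277.3).
The closed-loop pole is at s = −277.3.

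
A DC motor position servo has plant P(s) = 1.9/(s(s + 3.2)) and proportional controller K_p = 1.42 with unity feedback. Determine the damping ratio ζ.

1 + K_p·P(s) = 0 gives s² + 3.2s + 2.698 = 0.
Matching s² + 2ζω_n s + ω_n²: ω_n = √2.698 = 1.643 rad/s and 2ζω_n = 3.2, so ζ = 3.2/(2·1.643) = 0.974.

ζ = 0.974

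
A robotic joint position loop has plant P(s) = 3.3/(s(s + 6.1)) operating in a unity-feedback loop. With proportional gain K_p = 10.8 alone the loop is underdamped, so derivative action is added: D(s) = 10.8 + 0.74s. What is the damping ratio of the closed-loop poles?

ζ = 0.715

Forward path: (10.8 + 0.74s)·3.3/(s(s+6.1)). The closed-loop characteristic equation is s² + (6.1 + 3.3·0.74)s + 3.3·10.8 = 0.
That is s² + 8.542s + 35.64 = 0, so ω_n = 5.97 rad/s and ζ = 8.542/(2·5.97) = 0.7154.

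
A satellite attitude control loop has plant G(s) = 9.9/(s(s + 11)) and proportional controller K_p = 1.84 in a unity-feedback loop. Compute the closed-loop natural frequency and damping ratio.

The closed-loop denominator is s(s+11) + 1.84·9.9 = s² + 11s + 18.22.
So ω_n² = 18.22 ⇒ ω_n = 4.268 rad/s, and ζ = 11/(2ω_n) = 1.29.

ω_n = 4.27 rad/s, ζ = 1.29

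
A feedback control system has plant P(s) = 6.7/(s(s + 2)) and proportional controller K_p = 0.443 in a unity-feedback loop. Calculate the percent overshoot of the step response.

10.7%

The closed-loop denominator s² + 2s + 2.968 gives ω_n = √2.968 = 1.723 and ζ = 2/(2ω_n) = 0.5804.
%OS = 100·exp(−πζ/√(1−ζ²)) = 100·exp(−π·0.5804/√0.6631) = 10.7%.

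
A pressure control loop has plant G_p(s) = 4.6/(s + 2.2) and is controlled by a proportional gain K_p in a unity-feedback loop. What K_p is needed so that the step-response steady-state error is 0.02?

K_p = 23.4

Steady-state error for a unit step on this type-0 loop is 1/(1 + K_p·G_p(0)).
G_p(0) = 2.091. Require 1/(1 + K_p·2.091) = 0.02, so 1 + 2.091·K_p = 50.
K_p = (50 − 1)/2.091 = 23.4.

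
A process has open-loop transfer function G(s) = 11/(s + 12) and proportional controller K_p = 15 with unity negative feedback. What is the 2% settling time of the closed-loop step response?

T_s ≈ 0.0226 s

Closed-loop transfer function: T(s) = K_p·G(s)/(1 + K_p·G(s)) = 165/(s + 12 + 165) = 165/(s + 177).
Time constant τ = 1/177 = 0.00565 s, so the 2% settling time is about 4τ = 0.0226 s.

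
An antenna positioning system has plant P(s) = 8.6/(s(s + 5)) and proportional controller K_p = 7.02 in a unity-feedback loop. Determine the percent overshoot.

From 1 + K_pP(s) = 0: s² + 5s + 60.37 = 0 ⇒ ω_n = 7.77, ζ = 0.3218.
%OS = 100·exp(−πζ/√(1−ζ²)) = 100·exp(−π·0.3218/√0.8965) = 34.4%.

34.4%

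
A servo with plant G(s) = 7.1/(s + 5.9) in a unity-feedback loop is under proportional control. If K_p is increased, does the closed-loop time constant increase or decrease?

The closed-loop bandwidth 5.9+K_p·7.1 grows with K_p, so τ shrinks.

decrease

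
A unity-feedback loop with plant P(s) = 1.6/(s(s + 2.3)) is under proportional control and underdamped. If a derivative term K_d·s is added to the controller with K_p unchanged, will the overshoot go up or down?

decrease

The derivative term adds K·K_d to the s-coefficient of the characteristic equation, raising 2ζω_n while ω_n is unchanged; ζ increases, so overshoot decreases.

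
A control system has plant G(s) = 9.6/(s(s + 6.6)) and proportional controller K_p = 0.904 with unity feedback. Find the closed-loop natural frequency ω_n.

ω_n = 2.95 rad/s

With unity feedback the closed-loop characteristic equation is s² + 6.6s + 0.904·9.6 = s² + 6.6s + 8.678 = 0.
So ω_n² = 8.678 ⇒ ω_n = 2.946 rad/s, and ζ = 6.6/(2ω_n) = 1.12.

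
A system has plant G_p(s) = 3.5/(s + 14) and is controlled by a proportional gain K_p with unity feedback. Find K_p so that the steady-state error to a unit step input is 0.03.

K_p = 129

Steady-state error for a unit step on this type-0 loop is 1/(1 + K_p·G_p(0)).
G_p(0) = 0.25. Require 1/(1 + K_p·0.25) = 0.03, so 1 + 0.25·K_p = 33.33.
K_p = (33.33 − 1)/0.25 = 129.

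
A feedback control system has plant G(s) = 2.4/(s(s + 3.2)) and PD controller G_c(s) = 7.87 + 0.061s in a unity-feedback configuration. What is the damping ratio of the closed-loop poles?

Forward path: (7.87 + 0.061s)·2.4/(s(s+3.2)). The closed-loop characteristic equation is s² + (3.2 + 2.4·0.061)s + 2.4·7.87 = 0.
That is s² + 3.346s + 18.89 = 0, so ω_n = 4.346 rad/s and ζ = 3.346/(2·4.346) = 0.385.

ζ = 0.385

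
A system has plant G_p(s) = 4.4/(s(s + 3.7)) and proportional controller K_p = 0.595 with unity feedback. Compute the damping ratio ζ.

1 + K_p·G_p(s) = 0 gives s² + 3.7s + 2.618 = 0.
Matching s² + 2ζω_n s + ω_n²: ω_n = √2.618 = 1.618 rad/s and 2ζω_n = 3.7, so ζ = 3.7/(2·1.618) = 1.14.

ζ = 1.14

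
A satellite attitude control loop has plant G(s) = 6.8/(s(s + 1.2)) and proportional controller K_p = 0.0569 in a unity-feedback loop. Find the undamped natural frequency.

ω_n = 0.622 rad/s

With unity feedback the closed-loop characteristic equation is s² + 1.2s + 0.0569·6.8 = s² + 1.2s + 0.3869 = 0.
So ω_n² = 0.3869 ⇒ ω_n = 0.622 rad/s, and ζ = 1.2/(2ω_n) = 0.965.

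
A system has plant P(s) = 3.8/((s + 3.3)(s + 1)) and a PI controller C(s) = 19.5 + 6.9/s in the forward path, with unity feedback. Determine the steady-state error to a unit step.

The open loop C(s)P(s) has a pole at the origin (type 1), so the static position error constant is infinite and e_ss = 1/(1+∞) = 0.

0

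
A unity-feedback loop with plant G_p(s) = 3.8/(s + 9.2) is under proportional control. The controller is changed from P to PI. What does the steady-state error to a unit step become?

The integrator makes K_pos = lim_{s→0} C(s)G(s) infinite, so e_ss = 1/(1+K_pos) = 0.

0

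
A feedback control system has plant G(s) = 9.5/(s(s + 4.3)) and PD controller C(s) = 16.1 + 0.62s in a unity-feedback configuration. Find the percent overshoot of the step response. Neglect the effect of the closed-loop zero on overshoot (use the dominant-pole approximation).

Forward path: (16.1 + 0.62s)·9.5/(s(s+4.3)). The closed-loop characteristic equation is s² + (4.3 + 9.5·0.62)s + 9.5·16.1 = 0.
That is s² + 10.19s + 153 = 0, so ω_n = 12.37 rad/s and ζ = 10.19/(2·12.37) = 0.412.
%OS = 100·exp(−πζ/√(1−ζ²)) = 24.2%.

24.2%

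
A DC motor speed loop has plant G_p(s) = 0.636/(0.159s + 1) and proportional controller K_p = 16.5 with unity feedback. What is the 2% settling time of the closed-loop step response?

T_s ≈ 0.0553 s

Closed loop: T(s) = K_p·G_p/(1+K_p·G_p) = 10.49/(0.159s + 1 + 10.49), with pole at s = −(1 + 10.49)/0.159 = −72.29.
τ = 1/72.29 = 0.01383 s, so 2% settling time ≈ 4τ = 0.0553 s.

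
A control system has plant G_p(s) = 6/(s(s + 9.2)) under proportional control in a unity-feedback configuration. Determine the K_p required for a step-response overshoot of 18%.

K_p = 15.4

From %OS = 100·exp(−πζ/√(1−ζ²)) = 18%, ζ = −ln(0.18)/√(π²+ln²(0.18)) = 0.4791.
Characteristic equation s² + 9.2s + 6K_p = 0 gives ζ = 9.2/(2√(6K_p)).
Setting ζ = 0.4791: √(6K_p) = 9.2/(2·0.4791) = 9.601, so K_p = 92.18/6 = 15.4.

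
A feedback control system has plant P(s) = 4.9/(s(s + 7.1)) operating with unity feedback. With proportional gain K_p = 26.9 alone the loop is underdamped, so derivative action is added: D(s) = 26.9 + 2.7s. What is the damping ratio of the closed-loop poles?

Forward path: (26.9 + 2.7s)·4.9/(s(s+7.1)). The closed-loop characteristic equation is s² + (7.1 + 4.9·2.7)s + 4.9·26.9 = 0.
That is s² + 20.33s + 131.8 = 0, so ω_n = 11.48 rad/s and ζ = 20.33/(2·11.48) = 0.8854.

ζ = 0.885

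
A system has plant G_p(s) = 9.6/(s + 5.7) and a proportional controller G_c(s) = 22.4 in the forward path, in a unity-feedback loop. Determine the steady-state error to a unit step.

0.0258

The loop is type 0. Static position error constant K_pos = G_c(0)·G_p(0) = 22.4·1.684 = 37.73.
Steady-state error to a unit step: e_ss = 1/(1+K_pos) = 1/38.73 = 0.0258.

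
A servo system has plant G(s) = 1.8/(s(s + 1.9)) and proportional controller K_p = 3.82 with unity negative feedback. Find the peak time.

T_p = 1.29 s

The closed-loop denominator s² + 1.9s + 6.876 gives ω_n = √6.876 = 2.622 and ζ = 1.9/(2ω_n) = 0.3623.
Damped frequency ω_d = ω_n√(1−ζ²) = 2.444 rad/s, so peak time T_p = π/ω_d = 1.29 s.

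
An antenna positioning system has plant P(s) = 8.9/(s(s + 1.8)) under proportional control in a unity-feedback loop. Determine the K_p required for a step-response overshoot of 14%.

K_p = 0.323

From %OS = 100·exp(−πζ/√(1−ζ²)) = 14%, ζ = −ln(0.14)/√(π²+ln²(0.14)) = 0.5305.
Characteristic equation s² + 1.8s + 8.9K_p = 0 gives ζ = 1.8/(2√(8.9K_p)).
Setting ζ = 0.5305: √(8.9K_p) = 1.8/(2·0.5305) = 1.696, so K_p = 2.878/8.9 = 0.323.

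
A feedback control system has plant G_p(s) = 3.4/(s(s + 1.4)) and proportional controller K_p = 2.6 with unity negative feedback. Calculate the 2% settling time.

The closed-loop denominator s² + 1.4s + 8.84 gives ω_n = √8.84 = 2.973 and ζ = 1.4/(2ω_n) = 0.2354.
2% settling time T_s ≈ 4/(ζω_n) = 4/0.7 = 5.71 s.

T_s ≈ 5.71 s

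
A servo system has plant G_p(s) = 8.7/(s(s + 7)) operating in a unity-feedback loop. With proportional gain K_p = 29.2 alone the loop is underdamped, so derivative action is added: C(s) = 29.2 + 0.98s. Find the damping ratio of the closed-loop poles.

ζ = 0.487

Forward path: (29.2 + 0.98s)·8.7/(s(s+7)). The closed-loop characteristic equation is s² + (7 + 8.7·0.98)s + 8.7·29.2 = 0.
That is s² + 15.53s + 254 = 0, so ω_n = 15.94 rad/s and ζ = 15.53/(2·15.94) = 0.4871.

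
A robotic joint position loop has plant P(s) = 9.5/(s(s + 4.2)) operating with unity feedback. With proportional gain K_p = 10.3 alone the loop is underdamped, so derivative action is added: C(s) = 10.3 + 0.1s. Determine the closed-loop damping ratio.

Forward path: (10.3 + 0.1s)·9.5/(s(s+4.2)). The closed-loop characteristic equation is s² + (4.2 + 9.5·0.1)s + 9.5·10.3 = 0.
That is s² + 5.15s + 97.85 = 0, so ω_n = 9.892 rad/s and ζ = 5.15/(2·9.892) = 0.2603.

ζ = 0.26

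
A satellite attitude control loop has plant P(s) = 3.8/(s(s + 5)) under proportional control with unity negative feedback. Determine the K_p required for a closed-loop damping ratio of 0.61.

K_p = 4.42

Closed-loop characteristic equation: s² + 5s + K_p·3.8 = 0.
So ω_n = √(3.8K_p) and 2ζω_n = 5, giving ζ = 5/(2√(3.8K_p)).
Setting ζ = 0.61: √(3.8K_p) = 5/(2·0.61) = 4.098, so K_p = 16.8/3.8 = 4.42.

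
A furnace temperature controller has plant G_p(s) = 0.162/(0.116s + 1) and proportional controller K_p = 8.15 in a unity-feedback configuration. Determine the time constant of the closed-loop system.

Closed loop: T(s) = K_p·G_p/(1+K_p·G_p) = 1.32/(0.116s + 1 + 1.32), with pole at s = −(1 + 1.32)/0.116 = −20.
Closed-loop time constant τ = 1/20 = 0.05 s.

τ = 0.05 s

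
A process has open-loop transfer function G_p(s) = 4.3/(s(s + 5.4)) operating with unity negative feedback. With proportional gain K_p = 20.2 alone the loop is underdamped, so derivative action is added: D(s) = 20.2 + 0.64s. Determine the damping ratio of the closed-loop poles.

ζ = 0.437

Forward path: (20.2 + 0.64s)·4.3/(s(s+5.4)). The closed-loop characteristic equation is s² + (5.4 + 4.3·0.64)s + 4.3·20.2 = 0.
That is s² + 8.152s + 86.86 = 0, so ω_n = 9.32 rad/s and ζ = 8.152/(2·9.32) = 0.4373.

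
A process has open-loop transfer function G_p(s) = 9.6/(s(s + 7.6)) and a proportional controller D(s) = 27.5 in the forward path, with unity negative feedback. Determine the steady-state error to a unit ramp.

0.0288

The loop has one pole at the origin (type 1). Velocity error constant K_v = lim_{s→0} s·D(s)G_p(s) = 27.5·9.6/7.6 = 34.74.
Steady-state error to a unit ramp: e_ss = 1/K_v = 0.0288.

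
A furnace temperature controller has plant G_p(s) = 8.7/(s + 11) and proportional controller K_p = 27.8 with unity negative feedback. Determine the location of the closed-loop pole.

Closed-loop transfer function: T(s) = K_p·G_p(s)/(1 + K_p·G_p(s)) = 241.9/(s + 11 + 241.9) = 241.9/(s + 252.9).
The closed-loop pole is at s = −252.9.

s = -252.9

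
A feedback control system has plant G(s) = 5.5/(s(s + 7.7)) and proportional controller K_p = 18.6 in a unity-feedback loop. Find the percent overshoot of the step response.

27.4%

From 1 + K_pG(s) = 0: s² + 7.7s + 102.3 = 0 ⇒ ω_n = 10.11, ζ = 0.3806.
%OS = 100·exp(−πζ/√(1−ζ²)) = 100·exp(−π·0.3806/√0.8551) = 27.4%.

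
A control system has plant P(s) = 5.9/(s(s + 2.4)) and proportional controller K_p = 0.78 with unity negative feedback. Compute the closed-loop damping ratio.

ζ = 0.559

1 + K_p·P(s) = 0 gives s² + 2.4s + 4.602 = 0.
Matching s² + 2ζω_n s + ω_n²: ω_n = √4.602 = 2.145 rad/s and 2ζω_n = 2.4, so ζ = 2.4/(2·2.145) = 0.559.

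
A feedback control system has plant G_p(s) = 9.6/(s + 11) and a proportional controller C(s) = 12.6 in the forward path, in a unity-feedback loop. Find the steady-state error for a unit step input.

0.0834

The loop is type 0. Static position error constant K_pos = C(0)·G_p(0) = 12.6·0.8727 = 11.
Steady-state error to a unit step: e_ss = 1/(1+K_pos) = 1/12 = 0.0834.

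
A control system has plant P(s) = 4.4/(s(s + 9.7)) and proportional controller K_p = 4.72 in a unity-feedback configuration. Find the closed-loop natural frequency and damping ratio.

1 + K_p·P(s) = 0 gives s² + 9.7s + 20.77 = 0.
So ω_n² = 20.77 ⇒ ω_n = 4.557 rad/s, and ζ = 9.7/(2ω_n) = 1.06.

ω_n = 4.56 rad/s, ζ = 1.06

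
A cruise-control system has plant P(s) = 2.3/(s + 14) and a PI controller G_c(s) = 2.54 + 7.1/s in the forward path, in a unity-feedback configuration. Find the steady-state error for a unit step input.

The open loop G_c(s)P(s) has a pole at the origin (type 1), so the static position error constant is infinite and e_ss = 1/(1+∞) = 0.

0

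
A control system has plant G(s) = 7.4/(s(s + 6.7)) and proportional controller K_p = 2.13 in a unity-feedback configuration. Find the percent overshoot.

From 1 + K_pG(s) = 0: s² + 6.7s + 15.76 = 0 ⇒ ω_n = 3.97, ζ = 0.8438.
%OS = 100·exp(−πζ/√(1−ζ²)) = 100·exp(−π·0.8438/√0.288) = 0.716%.

0.716%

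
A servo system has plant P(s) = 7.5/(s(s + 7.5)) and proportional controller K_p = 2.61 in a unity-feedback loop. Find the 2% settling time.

Closed-loop characteristic equation: s² + 7.5s + 19.57 = 0, so ω_n = 4.424 rad/s and ζ = 7.5/(2·4.424) = 0.8476.
2% settling time T_s ≈ 4/(ζω_n) = 4/3.75 = 1.07 s.

T_s ≈ 1.07 s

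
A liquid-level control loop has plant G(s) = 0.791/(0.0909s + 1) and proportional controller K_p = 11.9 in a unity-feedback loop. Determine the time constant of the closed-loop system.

τ = 0.00873 s

Closed loop: T(s) = K_p·G/(1+K_p·G) = 9.413/(0.0909s + 1 + 9.413), with pole at s = −(1 + 9.413)/0.0909 = −114.6.
Closed-loop time constant τ = 1/114.6 = 0.00873 s.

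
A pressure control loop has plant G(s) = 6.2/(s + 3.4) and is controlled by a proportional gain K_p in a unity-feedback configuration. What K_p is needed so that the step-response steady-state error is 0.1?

For a type-0 loop with proportional control, e_ss = 1/(1 + K_p·G(0)).
G(0) = 1.824. Require 1/(1 + K_p·1.824) = 0.1, so 1 + 1.824·K_p = 10.
K_p = (10 − 1)/1.824 = 4.94.

K_p = 4.94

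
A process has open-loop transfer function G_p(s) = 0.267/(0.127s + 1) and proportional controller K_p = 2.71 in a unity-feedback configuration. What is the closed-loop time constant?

Closed loop: T(s) = K_p·G_p/(1+K_p·G_p) = 0.7236/(0.127s + 1 + 0.7236), with pole at s = −(1 + 0.7236)/0.127 = −13.57.
Closed-loop time constant τ = 1/13.57 = 0.0737 s.

τ = 0.0737 s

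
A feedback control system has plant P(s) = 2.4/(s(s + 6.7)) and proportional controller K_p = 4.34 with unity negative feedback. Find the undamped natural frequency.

1 + K_p·P(s) = 0 gives s² + 6.7s + 10.42 = 0.
So ω_n² = 10.42 ⇒ ω_n = 3.227 rad/s, and ζ = 6.7/(2ω_n) = 1.04.

ω_n = 3.23 rad/s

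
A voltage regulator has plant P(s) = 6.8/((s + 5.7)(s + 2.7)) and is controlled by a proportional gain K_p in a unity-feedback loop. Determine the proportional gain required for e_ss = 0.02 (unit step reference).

K_p = 111

Steady-state error for a unit step on this type-0 loop is 1/(1 + K_p·P(0)).
P(0) = 0.4418. Require 1/(1 + K_p·0.4418) = 0.02, so 1 + 0.4418·K_p = 50.
K_p = (50 − 1)/0.4418 = 111.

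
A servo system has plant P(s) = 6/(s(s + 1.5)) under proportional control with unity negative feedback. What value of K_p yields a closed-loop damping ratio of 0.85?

Closed-loop characteristic equation: s² + 1.5s + K_p·6 = 0.
So ω_n = √(6K_p) and 2ζω_n = 1.5, giving ζ = 1.5/(2√(6K_p)).
Setting ζ = 0.85: √(6K_p) = 1.5/(2·0.85) = 0.8824, so K_p = 0.7785/6 = 0.13.

K_p = 0.13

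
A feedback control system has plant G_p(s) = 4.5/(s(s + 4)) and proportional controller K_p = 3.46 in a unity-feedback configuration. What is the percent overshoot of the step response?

From 1 + K_pG_p(s) = 0: s² + 4s + 15.57 = 0 ⇒ ω_n = 3.946, ζ = 0.5069.
%OS = 100·exp(−πζ/√(1−ζ²)) = 100·exp(−π·0.5069/√0.7431) = 15.8%.

15.8%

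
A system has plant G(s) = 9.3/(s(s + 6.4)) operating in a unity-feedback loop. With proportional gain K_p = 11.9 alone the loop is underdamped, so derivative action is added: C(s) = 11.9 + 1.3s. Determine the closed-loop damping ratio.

ζ = 0.879

Forward path: (11.9 + 1.3s)·9.3/(s(s+6.4)). The closed-loop characteristic equation is s² + (6.4 + 9.3·1.3)s + 9.3·11.9 = 0.
That is s² + 18.49s + 110.7 = 0, so ω_n = 10.52 rad/s and ζ = 18.49/(2·10.52) = 0.8788.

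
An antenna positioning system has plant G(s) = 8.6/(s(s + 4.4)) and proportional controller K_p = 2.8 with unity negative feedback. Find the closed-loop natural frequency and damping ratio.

ω_n = 4.91 rad/s, ζ = 0.448

1 + K_p·G(s) = 0 gives s² + 4.4s + 24.08 = 0.
Matching s² + 2ζω_n s + ω_n²: ω_n = √24.08 = 4.907 rad/s and 2ζω_n = 4.4, so ζ = 4.4/(2·4.907) = 0.448.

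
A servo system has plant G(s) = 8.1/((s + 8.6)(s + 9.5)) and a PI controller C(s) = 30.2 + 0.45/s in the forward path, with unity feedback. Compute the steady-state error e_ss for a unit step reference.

The open loop C(s)G(s) has a pole at the origin (type 1), so the static position error constant is infinite and e_ss = 1/(1+∞) = 0.

0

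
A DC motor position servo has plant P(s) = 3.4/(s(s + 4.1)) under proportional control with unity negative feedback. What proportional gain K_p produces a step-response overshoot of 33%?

From %OS = 100·exp(−πζ/√(1−ζ²)) = 33%, ζ = −ln(0.33)/√(π²+ln²(0.33)) = 0.3328.
Characteristic equation s² + 4.1s + 3.4K_p = 0 gives ζ = 4.1/(2√(3.4K_p)).
Setting ζ = 0.3328: √(3.4K_p) = 4.1/(2·0.3328) = 6.16, so K_p = 37.95/3.4 = 11.2.

K_p = 11.2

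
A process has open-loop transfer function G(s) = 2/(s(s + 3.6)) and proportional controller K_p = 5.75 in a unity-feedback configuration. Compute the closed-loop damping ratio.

ζ = 0.531

The closed-loop denominator is s(s+3.6) + 5.75·2 = s² + 3.6s + 11.5.
So ω_n² = 11.5 ⇒ ω_n = 3.391 rad/s, and ζ = 3.6/(2ω_n) = 0.531.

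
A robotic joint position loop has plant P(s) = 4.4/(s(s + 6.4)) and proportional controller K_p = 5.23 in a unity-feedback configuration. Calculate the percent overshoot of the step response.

6%

Closed-loop characteristic equation: s² + 6.4s + 23.01 = 0, so ω_n = 4.797 rad/s and ζ = 6.4/(2·4.797) = 0.6671.
%OS = 100·exp(−πζ/√(1−ζ²)) = 100·exp(−π·0.6671/√0.555) = 6%.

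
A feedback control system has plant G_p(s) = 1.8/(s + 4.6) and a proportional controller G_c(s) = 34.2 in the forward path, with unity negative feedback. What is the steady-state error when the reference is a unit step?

The loop is type 0. Static position error constant K_pos = G_c(0)·G_p(0) = 34.2·0.3913 = 13.38.
Steady-state error to a unit step: e_ss = 1/(1+K_pos) = 1/14.38 = 0.0695.

0.0695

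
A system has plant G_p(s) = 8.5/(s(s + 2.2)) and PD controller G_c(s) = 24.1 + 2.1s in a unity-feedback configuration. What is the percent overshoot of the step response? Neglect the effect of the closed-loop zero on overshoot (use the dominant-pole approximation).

4.58%

Forward path: (24.1 + 2.1s)·8.5/(s(s+2.2)). The closed-loop characteristic equation is s² + (2.2 + 8.5·2.1)s + 8.5·24.1 = 0.
That is s² + 20.05s + 204.9 = 0, so ω_n = 14.31 rad/s and ζ = 20.05/(2·14.31) = 0.7004.
%OS = 100·exp(−πζ/√(1−ζ²)) = 4.58%.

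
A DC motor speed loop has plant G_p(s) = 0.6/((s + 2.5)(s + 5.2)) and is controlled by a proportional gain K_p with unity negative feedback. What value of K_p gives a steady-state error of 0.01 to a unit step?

The loop is type 0, so e_ss(step) = 1/(1 + K_pos) with K_pos = K_p·G_p(0).
G_p(0) = 0.04615. Require 1/(1 + K_p·0.04615) = 0.01, so 1 + 0.04615·K_p = 100.
K_p = (100 − 1)/0.04615 = 2140.

K_p = 2140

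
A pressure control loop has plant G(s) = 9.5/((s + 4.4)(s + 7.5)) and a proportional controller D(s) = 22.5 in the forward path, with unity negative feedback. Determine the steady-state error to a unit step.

0.134

The loop is type 0. Static position error constant K_pos = D(0)·G(0) = 22.5·0.2879 = 6.477.
Steady-state error to a unit step: e_ss = 1/(1+K_pos) = 1/7.477 = 0.134.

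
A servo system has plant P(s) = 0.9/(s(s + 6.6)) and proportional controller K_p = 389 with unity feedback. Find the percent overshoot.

57%

The closed-loop denominator s² + 6.6s + 350.1 gives ω_n = √350.1 = 18.71 and ζ = 6.6/(2ω_n) = 0.1764.
%OS = 100·exp(−πζ/√(1−ζ²)) = 100·exp(−π·0.1764/√0.9689) = 57%.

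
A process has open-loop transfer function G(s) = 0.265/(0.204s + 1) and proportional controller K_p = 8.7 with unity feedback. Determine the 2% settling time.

Closed loop: T(s) = K_p·G/(1+K_p·G) = 2.305/(0.204s + 1 + 2.305), with pole at s = −(1 + 2.305)/0.204 = −16.2.
τ = 1/16.2 = 0.06172 s, so 2% settling time ≈ 4τ = 0.247 s.

T_s ≈ 0.247 s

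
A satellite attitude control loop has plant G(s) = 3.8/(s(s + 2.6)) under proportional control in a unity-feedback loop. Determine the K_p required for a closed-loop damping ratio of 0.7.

Closed-loop characteristic equation: s² + 2.6s + K_p·3.8 = 0.
So ω_n = √(3.8K_p) and 2ζω_n = 2.6, giving ζ = 2.6/(2√(3.8K_p)).
Setting ζ = 0.7: √(3.8K_p) = 2.6/(2·0.7) = 1.857, so K_p = 3.449/3.8 = 0.908.

K_p = 0.908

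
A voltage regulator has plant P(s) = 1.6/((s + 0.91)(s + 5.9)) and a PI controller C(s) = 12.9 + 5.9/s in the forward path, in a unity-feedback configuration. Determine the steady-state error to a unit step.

The open loop C(s)P(s) has a pole at the origin (type 1), so the static position error constant is infinite and e_ss = 1/(1+∞) = 0.

0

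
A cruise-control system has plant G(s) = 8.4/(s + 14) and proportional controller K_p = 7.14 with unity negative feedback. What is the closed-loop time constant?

τ = 0.0135 s

Closed-loop transfer function: T(s) = K_p·G(s)/(1 + K_p·G(s)) = 59.98/(s + 14 + 59.98) = 59.98/(s + 73.98).
Time constant τ = 1/73.98 = 0.0135 s.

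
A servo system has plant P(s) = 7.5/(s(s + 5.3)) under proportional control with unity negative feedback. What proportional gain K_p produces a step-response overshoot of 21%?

From %OS = 100·exp(−πζ/√(1−ζ²)) = 21%, ζ = −ln(0.21)/√(π²+ln²(0.21)) = 0.4449.
Characteristic equation s² + 5.3s + 7.5K_p = 0 gives ζ = 5.3/(2√(7.5K_p)).
Setting ζ = 0.4449: √(7.5K_p) = 5.3/(2·0.4449) = 5.956, so K_p = 35.48/7.5 = 4.73.

K_p = 4.73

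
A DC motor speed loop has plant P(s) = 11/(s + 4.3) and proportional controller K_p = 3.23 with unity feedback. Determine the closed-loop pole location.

Closed-loop transfer function: T(s) = K_p·P(s)/(1 + K_p·P(s)) = 35.53/(s + 4.3 + 35.53) = 35.53/(s + 39.83).
The closed-loop pole is at s = −39.83.

s = -39.83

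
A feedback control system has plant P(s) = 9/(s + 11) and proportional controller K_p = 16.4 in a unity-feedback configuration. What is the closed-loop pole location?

Closed-loop transfer function: T(s) = K_p·P(s)/(1 + K_p·P(s)) = 147.6/(s + 11 + 147.6) = 147.6/(s + 158.6).
The closed-loop pole is at s = −158.6.

s = -158.6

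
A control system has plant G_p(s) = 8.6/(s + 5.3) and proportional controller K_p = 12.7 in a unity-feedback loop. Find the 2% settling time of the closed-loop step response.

Closed-loop transfer function: T(s) = K_p·G_p(s)/(1 + K_p·G_p(s)) = 109.2/(s + 5.3 + 109.2) = 109.2/(s + 114.5).
Time constant τ = 1/114.5 = 0.008732 s, so the 2% settling time is about 4τ = 0.0349 s.

T_s ≈ 0.0349 s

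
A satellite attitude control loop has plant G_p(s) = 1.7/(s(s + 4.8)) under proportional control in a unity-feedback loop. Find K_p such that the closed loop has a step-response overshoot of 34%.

From %OS = 100·exp(−πζ/√(1−ζ²)) = 34%, ζ = −ln(0.34)/√(π²+ln²(0.34)) = 0.3248.
Characteristic equation s² + 4.8s + 1.7K_p = 0 gives ζ = 4.8/(2√(1.7K_p)).
Setting ζ = 0.3248: √(1.7K_p) = 4.8/(2·0.3248) = 7.39, so K_p = 54.61/1.7 = 32.1.

K_p = 32.1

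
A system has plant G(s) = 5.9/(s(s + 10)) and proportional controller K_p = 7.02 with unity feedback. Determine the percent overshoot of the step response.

2.07%

Closed-loop characteristic equation: s² + 10s + 41.42 = 0, so ω_n = 6.436 rad/s and ζ = 10/(2·6.436) = 0.7769.
%OS = 100·exp(−πζ/√(1−ζ²)) = 100·exp(−π·0.7769/√0.3964) = 2.07%.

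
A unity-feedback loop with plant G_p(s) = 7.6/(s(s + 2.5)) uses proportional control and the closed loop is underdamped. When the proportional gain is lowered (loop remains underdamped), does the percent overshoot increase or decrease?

ζ = 2.5/(2√(7.6K_p)) rises as K_p falls; higher damping means less overshoot.

decrease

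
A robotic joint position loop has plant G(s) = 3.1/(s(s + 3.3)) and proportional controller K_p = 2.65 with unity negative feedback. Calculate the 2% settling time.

T_s ≈ 2.42 s

From 1 + K_pG(s) = 0: s² + 3.3s + 8.215 = 0 ⇒ ω_n = 2.866, ζ = 0.5757.
2% settling time T_s ≈ 4/(ζω_n) = 4/1.65 = 2.42 s.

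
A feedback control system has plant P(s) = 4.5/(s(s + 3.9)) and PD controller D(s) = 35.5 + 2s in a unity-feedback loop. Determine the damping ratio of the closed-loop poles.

ζ = 0.51

Forward path: (35.5 + 2s)·4.5/(s(s+3.9)). The closed-loop characteristic equation is s² + (3.9 + 4.5·2)s + 4.5·35.5 = 0.
That is s² + 12.9s + 159.8 = 0, so ω_n = 12.64 rad/s and ζ = 12.9/(2·12.64) = 0.5103.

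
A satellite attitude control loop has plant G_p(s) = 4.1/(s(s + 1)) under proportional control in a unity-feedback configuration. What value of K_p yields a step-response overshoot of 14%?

From %OS = 100·exp(−πζ/√(1−ζ²)) = 14%, ζ = −ln(0.14)/√(π²+ln²(0.14)) = 0.5305.
Characteristic equation s² + 1s + 4.1K_p = 0 gives ζ = 1/(2√(4.1K_p)).
Setting ζ = 0.5305: √(4.1K_p) = 1/(2·0.5305) = 0.9425, so K_p = 0.8883/4.1 = 0.217.

K_p = 0.217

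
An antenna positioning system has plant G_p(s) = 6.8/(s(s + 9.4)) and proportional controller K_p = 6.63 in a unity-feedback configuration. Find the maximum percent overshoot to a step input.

4.6%

The closed-loop denominator s² + 9.4s + 45.08 gives ω_n = √45.08 = 6.714 and ζ = 9.4/(2ω_n) = 0.7.
%OS = 100·exp(−πζ/√(1−ζ²)) = 100·exp(−π·0.7/√0.51) = 4.6%.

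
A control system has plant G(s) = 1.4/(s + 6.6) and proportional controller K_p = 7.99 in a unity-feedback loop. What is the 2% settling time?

Closed-loop transfer function: T(s) = K_p·G(s)/(1 + K_p·G(s)) = 11.19/(s + 6.6 + 11.19) = 11.19/(s + 17.79).
Time constant τ = 1/17.79 = 0.05622 s, so the 2% settling time is about 4τ = 0.225 s.

T_s ≈ 0.225 s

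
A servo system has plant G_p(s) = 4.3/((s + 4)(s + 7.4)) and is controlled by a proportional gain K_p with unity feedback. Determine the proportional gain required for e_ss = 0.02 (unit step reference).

K_p = 337

Steady-state error for a unit step on this type-0 loop is 1/(1 + K_p·G_p(0)).
G_p(0) = 0.1453. Require 1/(1 + K_p·0.1453) = 0.02, so 1 + 0.1453·K_p = 50.
K_p = (50 − 1)/0.1453 = 337.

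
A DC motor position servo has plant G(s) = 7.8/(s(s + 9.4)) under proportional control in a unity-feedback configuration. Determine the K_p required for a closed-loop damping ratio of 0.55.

K_p = 9.36

Closed-loop characteristic equation: s² + 9.4s + K_p·7.8 = 0.
So ω_n = √(7.8K_p) and 2ζω_n = 9.4, giving ζ = 9.4/(2√(7.8K_p)).
Setting ζ = 0.55: √(7.8K_p) = 9.4/(2·0.55) = 8.545, so K_p = 73.02/7.8 = 9.36.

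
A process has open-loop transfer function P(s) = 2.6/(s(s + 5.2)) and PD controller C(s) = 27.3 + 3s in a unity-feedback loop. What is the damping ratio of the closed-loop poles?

ζ = 0.772

Forward path: (27.3 + 3s)·2.6/(s(s+5.2)). The closed-loop characteristic equation is s² + (5.2 + 2.6·3)s + 2.6·27.3 = 0.
That is s² + 13s + 70.98 = 0, so ω_n = 8.425 rad/s and ζ = 13/(2·8.425) = 0.7715.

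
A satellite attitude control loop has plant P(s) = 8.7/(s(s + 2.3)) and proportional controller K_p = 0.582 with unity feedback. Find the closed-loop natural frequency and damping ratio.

ω_n = 2.25 rad/s, ζ = 0.511

1 + K_p·P(s) = 0 gives s² + 2.3s + 5.063 = 0.
Matching s² + 2ζω_n s + ω_n²: ω_n = √5.063 = 2.25 rad/s and 2ζω_n = 2.3, so ζ = 2.3/(2·2.25) = 0.511.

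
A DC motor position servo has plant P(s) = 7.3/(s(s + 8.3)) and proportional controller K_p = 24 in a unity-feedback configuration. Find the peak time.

T_p = 0.25 s

The closed-loop denominator s² + 8.3s + 175.2 gives ω_n = √175.2 = 13.24 and ζ = 8.3/(2ω_n) = 0.3135.
Damped frequency ω_d = ω_n√(1−ζ²) = 12.57 rad/s, so peak time T_p = π/ω_d = 0.25 s.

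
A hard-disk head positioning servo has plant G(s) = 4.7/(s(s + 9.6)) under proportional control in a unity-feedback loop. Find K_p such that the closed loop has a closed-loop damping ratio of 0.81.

K_p = 7.47

Closed-loop characteristic equation: s² + 9.6s + K_p·4.7 = 0.
So ω_n = √(4.7K_p) and 2ζω_n = 9.6, giving ζ = 9.6/(2√(4.7K_p)).
Setting ζ = 0.81: √(4.7K_p) = 9.6/(2·0.81) = 5.926, so K_p = 35.12/4.7 = 7.47.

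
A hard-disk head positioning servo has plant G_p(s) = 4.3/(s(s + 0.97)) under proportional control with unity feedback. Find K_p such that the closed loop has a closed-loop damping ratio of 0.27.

K_p = 0.75

Closed-loop characteristic equation: s² + 0.97s + K_p·4.3 = 0.
So ω_n = √(4.3K_p) and 2ζω_n = 0.97, giving ζ = 0.97/(2√(4.3K_p)).
Setting ζ = 0.27: √(4.3K_p) = 0.97/(2·0.27) = 1.796, so K_p = 3.227/4.3 = 0.75.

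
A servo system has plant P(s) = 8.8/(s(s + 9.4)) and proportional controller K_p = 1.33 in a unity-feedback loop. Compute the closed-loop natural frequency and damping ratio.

ω_n = 3.42 rad/s, ζ = 1.37

The closed-loop denominator is s(s+9.4) + 1.33·8.8 = s² + 9.4s + 11.7.
So ω_n² = 11.7 ⇒ ω_n = 3.421 rad/s, and ζ = 9.4/(2ω_n) = 1.37.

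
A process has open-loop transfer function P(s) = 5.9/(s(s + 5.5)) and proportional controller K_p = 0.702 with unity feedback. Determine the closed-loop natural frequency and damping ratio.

ω_n = 2.04 rad/s, ζ = 1.35

The closed-loop denominator is s(s+5.5) + 0.702·5.9 = s² + 5.5s + 4.142.
Matching s² + 2ζω_n s + ω_n²: ω_n = √4.142 = 2.035 rad/s and 2ζω_n = 5.5, so ζ = 5.5/(2·2.035) = 1.35.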